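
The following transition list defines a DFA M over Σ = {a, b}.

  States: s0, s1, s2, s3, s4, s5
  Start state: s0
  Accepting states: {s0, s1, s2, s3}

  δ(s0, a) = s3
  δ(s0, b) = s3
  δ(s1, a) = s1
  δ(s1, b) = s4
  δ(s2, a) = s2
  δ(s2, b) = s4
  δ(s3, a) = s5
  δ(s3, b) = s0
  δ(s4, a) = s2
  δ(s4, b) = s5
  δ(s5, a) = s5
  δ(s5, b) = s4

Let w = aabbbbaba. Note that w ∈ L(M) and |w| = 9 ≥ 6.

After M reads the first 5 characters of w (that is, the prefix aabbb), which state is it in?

State sequence: s0 -a-> s3 -a-> s5 -b-> s4 -b-> s5 -b-> s4

After reading 5 characters, M is in state s4.
(This kind of state-tracing is the core of the pumping-lemma construction: with 6 states, pigeonhole forces a repeat within the first 6 steps.)

s4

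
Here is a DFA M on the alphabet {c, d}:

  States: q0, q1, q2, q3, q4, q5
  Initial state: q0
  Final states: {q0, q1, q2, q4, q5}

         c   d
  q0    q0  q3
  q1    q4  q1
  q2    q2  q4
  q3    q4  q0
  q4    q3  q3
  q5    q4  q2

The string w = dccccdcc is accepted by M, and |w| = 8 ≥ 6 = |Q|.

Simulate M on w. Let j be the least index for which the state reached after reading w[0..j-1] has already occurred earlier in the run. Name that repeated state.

q3

State sequence: q0 -d-> q3 -c-> q4 -c-> q3 -c-> q4 -c-> q3 -d-> q0 -c-> q0 -c-> q0
First repeat at step 3: q3 was already visited.

The earliest repeat is at step j = 3: M is in q3, which it already visited at step i = 1.
With |Q| = 6, pigeonhole forces a state repeat no later than step 6; the substring read between the first and second visits to that state can be pumped.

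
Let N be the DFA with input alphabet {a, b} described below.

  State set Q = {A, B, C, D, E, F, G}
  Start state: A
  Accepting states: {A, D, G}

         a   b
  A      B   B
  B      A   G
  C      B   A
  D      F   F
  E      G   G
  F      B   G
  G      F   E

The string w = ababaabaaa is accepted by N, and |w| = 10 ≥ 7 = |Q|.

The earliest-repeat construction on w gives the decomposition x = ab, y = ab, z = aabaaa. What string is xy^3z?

xy^3z = ab·ab·ab·ab·aabaaa = ababababaabaaa.
Reading y = ab takes N from G back to G, so after x·y·y·y the machine is still in G, and z then leads to the accepting state A. Hence ababababaabaaa ∈ L(N).

ababababaabaaa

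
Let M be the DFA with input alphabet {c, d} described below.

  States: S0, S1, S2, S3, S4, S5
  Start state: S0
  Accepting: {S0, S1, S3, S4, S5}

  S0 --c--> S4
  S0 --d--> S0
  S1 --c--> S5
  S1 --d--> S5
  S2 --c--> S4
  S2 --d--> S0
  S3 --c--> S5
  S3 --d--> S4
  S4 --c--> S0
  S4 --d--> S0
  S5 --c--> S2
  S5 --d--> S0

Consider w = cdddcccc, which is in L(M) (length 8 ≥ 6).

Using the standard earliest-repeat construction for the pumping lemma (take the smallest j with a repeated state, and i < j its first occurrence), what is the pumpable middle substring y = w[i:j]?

cd

State sequence: S0 -c-> S4 -d-> S0 -d-> S0 -d-> S0 -c-> S4 -c-> S0 -c-> S4 -c-> S0
First repeat at step 2: S0 was already visited.

So i = 0, j = 2, giving x = w[0:0] = ε, y = w[0:2] = cd, z = w[2:8] = ddcccc.
Check: |xy| = 2 ≤ 6 and |y| = 2 ≥ 1. Reading y takes M from S0 back to S0, so every xyⁱz is accepted.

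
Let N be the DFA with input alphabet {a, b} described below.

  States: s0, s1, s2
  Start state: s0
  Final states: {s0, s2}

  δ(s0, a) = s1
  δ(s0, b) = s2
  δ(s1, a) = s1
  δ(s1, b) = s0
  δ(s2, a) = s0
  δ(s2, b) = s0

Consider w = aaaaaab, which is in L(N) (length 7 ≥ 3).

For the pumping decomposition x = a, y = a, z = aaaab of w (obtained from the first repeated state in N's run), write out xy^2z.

xy^2z = a·a·a·aaaab = aaaaaaab.
Reading y = a takes N from s1 back to s1, so after x·y·y the machine is still in s1, and z then leads to the accepting state s0. Hence aaaaaaab ∈ L(N).

aaaaaaab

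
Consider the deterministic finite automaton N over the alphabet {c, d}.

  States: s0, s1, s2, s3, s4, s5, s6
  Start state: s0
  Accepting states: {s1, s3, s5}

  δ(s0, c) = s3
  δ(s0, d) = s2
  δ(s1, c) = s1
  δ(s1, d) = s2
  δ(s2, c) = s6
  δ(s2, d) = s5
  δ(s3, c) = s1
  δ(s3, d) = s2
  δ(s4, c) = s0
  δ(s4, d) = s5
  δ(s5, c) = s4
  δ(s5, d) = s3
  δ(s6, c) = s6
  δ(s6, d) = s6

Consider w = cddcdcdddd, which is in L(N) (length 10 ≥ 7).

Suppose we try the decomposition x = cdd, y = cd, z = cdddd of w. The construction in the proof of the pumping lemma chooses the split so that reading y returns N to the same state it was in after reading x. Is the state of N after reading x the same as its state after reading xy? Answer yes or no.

yes

Run of N on the first 5 characters of w = c d d c d:
  step 0: s0  (start)
  step 1: s3  (read c: s0→s3)
  step 2: s2  (read d: s3→s2)
  step 3: s5  (read d: s2→s5)
  step 4: s4  (read c: s5→s4)
  step 5: s5  (read d: s4→s5)

After x (step 3): s5. After xy (step 5): s5.
They match, so y = cd drives N around a cycle from s5 back to itself; pumping y any number of times keeps N in s5 before reading z, and xyⁱz ∈ L(N) for every i ≥ 0.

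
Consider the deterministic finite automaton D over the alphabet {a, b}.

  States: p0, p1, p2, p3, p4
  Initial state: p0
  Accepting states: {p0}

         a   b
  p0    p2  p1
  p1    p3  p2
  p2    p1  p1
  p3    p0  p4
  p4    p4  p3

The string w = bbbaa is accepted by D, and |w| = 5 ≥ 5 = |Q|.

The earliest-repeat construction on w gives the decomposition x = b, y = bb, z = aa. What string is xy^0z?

xy⁰z = xz = b·aa = baa.
Reading y = bb takes D from p1 back to p1, so after x the machine is still in p1, and z then leads to the accepting state p0. Hence baa ∈ L(D).

baa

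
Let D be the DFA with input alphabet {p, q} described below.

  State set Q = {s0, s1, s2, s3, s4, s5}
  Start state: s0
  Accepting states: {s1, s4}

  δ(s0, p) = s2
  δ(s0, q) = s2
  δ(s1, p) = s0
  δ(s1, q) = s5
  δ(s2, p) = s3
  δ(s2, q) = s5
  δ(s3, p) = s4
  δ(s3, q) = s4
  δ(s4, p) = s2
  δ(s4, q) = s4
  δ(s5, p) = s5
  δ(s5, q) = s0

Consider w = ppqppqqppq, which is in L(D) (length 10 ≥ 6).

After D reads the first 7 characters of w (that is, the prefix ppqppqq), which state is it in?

s4

Run of D on the first 7 characters of w = p p q p p q q:
  step 0: s0  (start)
  step 1: s2  (read p: s0→s2)
  step 2: s3  (read p: s2→s3)
  step 3: s4  (read q: s3→s4)
  step 4: s2  (read p: s4→s2)
  step 5: s3  (read p: s2→s3)
  step 6: s4  (read q: s3→s4)
  step 7: s4  (read q: s4→s4)

After reading 7 characters, D is in state s4.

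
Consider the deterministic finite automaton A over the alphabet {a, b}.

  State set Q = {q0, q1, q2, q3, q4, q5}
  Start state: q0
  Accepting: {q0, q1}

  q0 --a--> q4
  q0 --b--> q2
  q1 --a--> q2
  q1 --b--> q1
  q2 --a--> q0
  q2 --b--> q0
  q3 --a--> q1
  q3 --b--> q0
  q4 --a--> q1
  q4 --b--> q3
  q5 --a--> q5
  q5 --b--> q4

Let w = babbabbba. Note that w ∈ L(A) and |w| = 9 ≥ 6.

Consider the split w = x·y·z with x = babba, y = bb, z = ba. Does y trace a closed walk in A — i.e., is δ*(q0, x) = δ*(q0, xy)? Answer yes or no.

Run of A on the first 7 characters of w = b a b b a b b:
  step 0: q0  (start)
  step 1: q2  (read b: q0→q2)
  step 2: q0  (read a: q2→q0)
  step 3: q2  (read b: q0→q2)
  step 4: q0  (read b: q2→q0)
  step 5: q4  (read a: q0→q4)
  step 6: q3  (read b: q4→q3)
  step 7: q0  (read b: q3→q0)

After x (step 5): q4. After xy (step 7): q0.
They differ (q4 ≠ q0), so y is not a cycle from the state after x; this split is not the one the pumping-lemma construction produces, and pumping y need not keep the string in L(A).

no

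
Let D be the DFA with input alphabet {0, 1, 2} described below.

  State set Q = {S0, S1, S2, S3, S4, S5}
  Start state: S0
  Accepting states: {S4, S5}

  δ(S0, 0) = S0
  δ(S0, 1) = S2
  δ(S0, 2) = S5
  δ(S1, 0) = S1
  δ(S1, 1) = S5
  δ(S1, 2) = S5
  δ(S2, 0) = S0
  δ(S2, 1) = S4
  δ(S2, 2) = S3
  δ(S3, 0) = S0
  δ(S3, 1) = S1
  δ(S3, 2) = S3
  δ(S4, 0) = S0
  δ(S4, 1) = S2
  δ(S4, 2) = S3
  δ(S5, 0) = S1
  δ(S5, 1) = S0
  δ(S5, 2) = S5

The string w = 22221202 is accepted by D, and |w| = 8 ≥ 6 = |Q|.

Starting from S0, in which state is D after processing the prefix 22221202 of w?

Run of D on the first 8 characters of w = 2 2 2 2 1 2 0 2:
  step 0: S0  (start)
  step 1: S5  (read 2: S0→S5)
  step 2: S5  (read 2: S5→S5)
  step 3: S5  (read 2: S5→S5)
  step 4: S5  (read 2: S5→S5)
  step 5: S0  (read 1: S5→S0)
  step 6: S5  (read 2: S0→S5)
  step 7: S1  (read 0: S5→S1)
  step 8: S5  (read 2: S1→S5)

After reading 8 characters, D is in state S5.

S5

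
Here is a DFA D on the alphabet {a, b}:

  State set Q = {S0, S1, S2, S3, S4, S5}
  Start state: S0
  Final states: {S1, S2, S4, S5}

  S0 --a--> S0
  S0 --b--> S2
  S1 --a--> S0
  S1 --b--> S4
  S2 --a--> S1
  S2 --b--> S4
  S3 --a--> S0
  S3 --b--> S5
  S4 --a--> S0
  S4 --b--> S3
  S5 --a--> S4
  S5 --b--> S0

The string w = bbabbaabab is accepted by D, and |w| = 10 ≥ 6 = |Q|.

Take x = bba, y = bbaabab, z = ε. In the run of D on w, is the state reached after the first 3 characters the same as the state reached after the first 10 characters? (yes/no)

State sequence: S0 -b-> S2 -b-> S4 -a-> S0 -b-> S2 -b-> S4 -a-> S0 -a-> S0 -b-> S2 -a-> S1 -b-> S4

After x (step 3): S0. After xy (step 10): S4.
They differ (S0 ≠ S4), so y is not a cycle from the state after x; this split is not the one the pumping-lemma construction produces, and pumping y need not keep the string in L(D).

no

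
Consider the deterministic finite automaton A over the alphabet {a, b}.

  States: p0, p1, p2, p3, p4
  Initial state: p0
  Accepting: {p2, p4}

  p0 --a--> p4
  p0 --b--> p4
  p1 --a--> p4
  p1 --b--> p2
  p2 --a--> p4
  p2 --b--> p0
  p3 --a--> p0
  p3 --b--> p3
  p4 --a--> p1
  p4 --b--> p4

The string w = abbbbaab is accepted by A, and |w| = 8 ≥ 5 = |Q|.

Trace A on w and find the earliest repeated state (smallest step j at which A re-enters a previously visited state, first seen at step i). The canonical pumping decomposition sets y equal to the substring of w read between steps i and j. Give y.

State sequence: p0 -a-> p4 -b-> p4 -b-> p4 -b-> p4 -b-> p4 -a-> p1 -a-> p4 -b-> p4
First repeat at step 2: p4 was already visited.

So i = 1, j = 2, giving x = w[0:1] = a, y = w[1:2] = b, z = w[2:8] = bbbaab.
Check: |xy| = 2 ≤ 5 and |y| = 1 ≥ 1. Reading y takes A from p4 back to p4, so every xyⁱz is accepted.
Since A has 5 states, any run of length ≥ 5 visits 5+1 states, so by pigeonhole some state repeats within the first 5 steps — that repeat gives the pumpable loop.

b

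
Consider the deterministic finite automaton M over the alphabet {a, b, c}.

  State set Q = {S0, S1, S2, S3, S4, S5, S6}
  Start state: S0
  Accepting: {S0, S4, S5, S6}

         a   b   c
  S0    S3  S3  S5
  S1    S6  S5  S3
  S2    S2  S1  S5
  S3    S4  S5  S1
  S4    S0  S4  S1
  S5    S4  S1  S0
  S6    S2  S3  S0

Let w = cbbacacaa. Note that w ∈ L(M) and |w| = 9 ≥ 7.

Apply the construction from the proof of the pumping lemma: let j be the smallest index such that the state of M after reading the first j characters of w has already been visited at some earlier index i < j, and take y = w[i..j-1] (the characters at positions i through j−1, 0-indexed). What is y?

Run of M on w = c b b a c a c a a:
  step 0: S0  (start)
  step 1: S5  (read c: S0→S5)
  step 2: S1  (read b: S5→S1)
  step 3: S5  (read b: S1→S5)   ← first repeat (S5 seen earlier)
  step 4: S4  (read a: S5→S4)
  step 5: S1  (read c: S4→S1)
  step 6: S6  (read a: S1→S6)
  step 7: S0  (read c: S6→S0)
  step 8: S3  (read a: S0→S3)
  step 9: S4  (read a: S3→S4)

So i = 1, j = 3, giving x = w[0:1] = c, y = w[1:3] = bb, z = w[3:9] = acacaa.
Check: |xy| = 3 ≤ 7 and |y| = 2 ≥ 1. Reading y takes M from S5 back to S5, so every xyⁱz is accepted.
Since M has 7 states, any run of length ≥ 7 visits 7+1 states, so by pigeonhole some state repeats within the first 7 steps — that repeat gives the pumpable loop.

bb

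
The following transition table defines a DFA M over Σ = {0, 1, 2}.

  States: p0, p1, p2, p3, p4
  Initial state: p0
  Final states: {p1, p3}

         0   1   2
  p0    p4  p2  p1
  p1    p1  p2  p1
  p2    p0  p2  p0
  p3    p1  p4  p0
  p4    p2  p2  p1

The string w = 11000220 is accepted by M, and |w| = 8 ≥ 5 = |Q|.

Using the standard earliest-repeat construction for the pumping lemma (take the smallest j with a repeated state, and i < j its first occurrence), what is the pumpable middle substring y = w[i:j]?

1

Run of M on w = 1 1 0 0 0 2 2 0:
  step 0: p0  (start)
  step 1: p2  (read 1: p0→p2)
  step 2: p2  (read 1: p2→p2)   ← first repeat (p2 seen earlier)
  step 3: p0  (read 0: p2→p0)
  step 4: p4  (read 0: p0→p4)
  step 5: p2  (read 0: p4→p2)
  step 6: p0  (read 2: p2→p0)
  step 7: p1  (read 2: p0→p1)
  step 8: p1  (read 0: p1→p1)

So i = 1, j = 2, giving x = w[0:1] = 1, y = w[1:2] = 1, z = w[2:8] = 000220.
Check: |xy| = 2 ≤ 5 and |y| = 1 ≥ 1. Reading y takes M from p2 back to p2, so every xyⁱz is accepted.
The DFA has 5 states, so the proof of the pumping lemma guarantees a repeated state among the first 5+1 visited; the segment between the two visits is the pumpable y.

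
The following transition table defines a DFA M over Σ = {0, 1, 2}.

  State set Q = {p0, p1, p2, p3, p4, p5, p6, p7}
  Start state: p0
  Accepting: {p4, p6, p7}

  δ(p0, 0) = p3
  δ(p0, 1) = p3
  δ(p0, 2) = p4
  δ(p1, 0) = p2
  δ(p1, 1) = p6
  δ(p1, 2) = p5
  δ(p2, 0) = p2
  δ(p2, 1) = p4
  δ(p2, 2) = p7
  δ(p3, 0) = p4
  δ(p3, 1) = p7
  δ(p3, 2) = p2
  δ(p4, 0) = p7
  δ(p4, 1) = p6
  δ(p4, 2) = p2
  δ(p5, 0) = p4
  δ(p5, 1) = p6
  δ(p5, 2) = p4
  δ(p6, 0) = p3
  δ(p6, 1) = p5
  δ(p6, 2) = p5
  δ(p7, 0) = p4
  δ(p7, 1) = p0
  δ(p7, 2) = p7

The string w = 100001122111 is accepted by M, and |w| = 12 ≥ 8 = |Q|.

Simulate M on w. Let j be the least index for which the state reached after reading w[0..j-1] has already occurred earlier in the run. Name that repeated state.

Run of M on w = 1 0 0 0 0 1 1 2 2 1 1 1:
  step 0: p0  (start)
  step 1: p3  (read 1: p0→p3)
  step 2: p4  (read 0: p3→p4)
  step 3: p7  (read 0: p4→p7)
  step 4: p4  (read 0: p7→p4)   ← first repeat (p4 seen earlier)
  step 5: p7  (read 0: p4→p7)
  step 6: p0  (read 1: p7→p0)
  step 7: p3  (read 1: p0→p3)
  step 8: p2  (read 2: p3→p2)
  step 9: p7  (read 2: p2→p7)
  step 10: p0  (read 1: p7→p0)
  step 11: p3  (read 1: p0→p3)
  step 12: p7  (read 1: p3→p7)

The earliest repeat is at step j = 4: M is in p4, which it already visited at step i = 2.

p4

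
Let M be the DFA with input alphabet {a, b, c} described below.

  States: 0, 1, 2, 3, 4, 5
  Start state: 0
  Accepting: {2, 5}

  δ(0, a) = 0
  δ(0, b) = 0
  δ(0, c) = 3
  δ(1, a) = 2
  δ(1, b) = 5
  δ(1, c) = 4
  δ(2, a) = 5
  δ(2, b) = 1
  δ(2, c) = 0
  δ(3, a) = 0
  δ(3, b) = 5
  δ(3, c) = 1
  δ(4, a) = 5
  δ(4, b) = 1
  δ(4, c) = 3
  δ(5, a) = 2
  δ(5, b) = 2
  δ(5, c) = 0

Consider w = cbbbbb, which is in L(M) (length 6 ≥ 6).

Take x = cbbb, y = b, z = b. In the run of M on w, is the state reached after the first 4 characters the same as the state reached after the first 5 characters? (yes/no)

Run of M on the first 5 characters of w = c b b b b:
  step 0: 0  (start)
  step 1: 3  (read c: 0→3)
  step 2: 5  (read b: 3→5)
  step 3: 2  (read b: 5→2)
  step 4: 1  (read b: 2→1)
  step 5: 5  (read b: 1→5)

After x (step 4): 1. After xy (step 5): 5.
They differ (1 ≠ 5), so y is not a cycle from the state after x; this split is not the one the pumping-lemma construction produces, and pumping y need not keep the string in L(M).

no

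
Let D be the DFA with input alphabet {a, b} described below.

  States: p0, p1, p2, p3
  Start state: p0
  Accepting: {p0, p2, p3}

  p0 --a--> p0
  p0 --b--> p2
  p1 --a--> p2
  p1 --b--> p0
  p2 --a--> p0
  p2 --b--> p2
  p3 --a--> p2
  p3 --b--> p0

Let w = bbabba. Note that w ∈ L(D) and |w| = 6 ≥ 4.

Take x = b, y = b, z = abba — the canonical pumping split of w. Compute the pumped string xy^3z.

bbbbabba

xy^3z = b·b·b·b·abba = bbbbabba.
Reading y = b takes D from p2 back to p2, so after x·y·y·y the machine is still in p2, and z then leads to the accepting state p0. Hence bbbbabba ∈ L(D).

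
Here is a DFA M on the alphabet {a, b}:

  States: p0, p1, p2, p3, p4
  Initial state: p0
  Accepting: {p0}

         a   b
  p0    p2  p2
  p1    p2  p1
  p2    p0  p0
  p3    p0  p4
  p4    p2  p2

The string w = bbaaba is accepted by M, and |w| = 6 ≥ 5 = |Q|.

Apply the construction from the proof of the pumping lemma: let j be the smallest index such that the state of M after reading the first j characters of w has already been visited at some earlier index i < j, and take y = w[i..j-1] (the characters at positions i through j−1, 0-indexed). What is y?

Run of M on w = b b a a b a:
  step 0: p0  (start)
  step 1: p2  (read b: p0→p2)
  step 2: p0  (read b: p2→p0)   ← first repeat (p0 seen earlier)
  step 3: p2  (read a: p0→p2)
  step 4: p0  (read a: p2→p0)
  step 5: p2  (read b: p0→p2)
  step 6: p0  (read a: p2→p0)

So i = 0, j = 2, giving x = w[0:0] = ε, y = w[0:2] = bb, z = w[2:6] = aaba.
Check: |xy| = 2 ≤ 5 and |y| = 2 ≥ 1. Reading y takes M from p0 back to p0, so every xyⁱz is accepted.

bb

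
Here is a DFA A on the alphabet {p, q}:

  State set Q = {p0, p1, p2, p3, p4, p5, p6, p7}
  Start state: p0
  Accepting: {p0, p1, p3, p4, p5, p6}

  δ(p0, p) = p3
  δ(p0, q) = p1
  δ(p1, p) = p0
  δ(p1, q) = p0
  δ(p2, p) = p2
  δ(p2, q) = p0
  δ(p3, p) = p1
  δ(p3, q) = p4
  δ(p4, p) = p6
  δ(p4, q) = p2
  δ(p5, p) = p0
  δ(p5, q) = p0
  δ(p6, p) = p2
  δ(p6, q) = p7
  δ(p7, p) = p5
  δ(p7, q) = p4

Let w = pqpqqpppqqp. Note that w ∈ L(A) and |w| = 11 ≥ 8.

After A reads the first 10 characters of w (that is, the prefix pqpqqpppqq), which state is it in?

p1

Run of A on the first 10 characters of w = p q p q q p p p q q:
  step 0: p0  (start)
  step 1: p3  (read p: p0→p3)
  step 2: p4  (read q: p3→p4)
  step 3: p6  (read p: p4→p6)
  step 4: p7  (read q: p6→p7)
  step 5: p4  (read q: p7→p4)
  step 6: p6  (read p: p4→p6)
  step 7: p2  (read p: p6→p2)
  step 8: p2  (read p: p2→p2)
  step 9: p0  (read q: p2→p0)
  step 10: p1  (read q: p0→p1)

After reading 10 characters, A is in state p1.
(This kind of state-tracing is the core of the pumping-lemma construction: with 8 states, pigeonhole forces a repeat within the first 8 steps.)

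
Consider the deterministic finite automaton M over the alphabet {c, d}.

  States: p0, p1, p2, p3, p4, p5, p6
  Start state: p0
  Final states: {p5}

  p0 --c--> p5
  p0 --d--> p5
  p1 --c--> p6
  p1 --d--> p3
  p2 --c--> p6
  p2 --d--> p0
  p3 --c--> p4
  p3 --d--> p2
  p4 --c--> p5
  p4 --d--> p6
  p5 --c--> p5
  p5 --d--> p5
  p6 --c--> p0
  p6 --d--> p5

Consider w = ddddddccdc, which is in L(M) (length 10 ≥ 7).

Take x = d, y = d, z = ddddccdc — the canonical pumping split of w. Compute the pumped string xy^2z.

dddddddccdc

xy^2z = d·d·d·ddddccdc = dddddddccdc.
Reading y = d takes M from p5 back to p5, so after x·y·y the machine is still in p5, and z then leads to the accepting state p5. Hence dddddddccdc ∈ L(M).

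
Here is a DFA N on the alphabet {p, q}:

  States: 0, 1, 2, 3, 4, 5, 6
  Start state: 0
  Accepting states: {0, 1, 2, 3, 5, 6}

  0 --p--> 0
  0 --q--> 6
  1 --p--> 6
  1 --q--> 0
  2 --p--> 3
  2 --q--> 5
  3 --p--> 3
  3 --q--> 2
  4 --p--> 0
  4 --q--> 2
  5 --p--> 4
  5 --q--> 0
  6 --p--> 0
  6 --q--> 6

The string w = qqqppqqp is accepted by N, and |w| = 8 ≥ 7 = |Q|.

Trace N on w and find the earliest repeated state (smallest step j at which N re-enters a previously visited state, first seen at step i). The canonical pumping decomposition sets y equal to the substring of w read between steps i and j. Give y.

q

Run of N on w = q q q p p q q p:
  step 0: 0  (start)
  step 1: 6  (read q: 0→6)
  step 2: 6  (read q: 6→6)   ← first repeat (6 seen earlier)
  step 3: 6  (read q: 6→6)
  step 4: 0  (read p: 6→0)
  step 5: 0  (read p: 0→0)
  step 6: 6  (read q: 0→6)
  step 7: 6  (read q: 6→6)
  step 8: 0  (read p: 6→0)

So i = 1, j = 2, giving x = w[0:1] = q, y = w[1:2] = q, z = w[2:8] = qppqqp.
Check: |xy| = 2 ≤ 7 and |y| = 1 ≥ 1. Reading y takes N from 6 back to 6, so every xyⁱz is accepted.
Since N has 7 states, any run of length ≥ 7 visits 7+1 states, so by pigeonhole some state repeats within the first 7 steps — that repeat gives the pumpable loop.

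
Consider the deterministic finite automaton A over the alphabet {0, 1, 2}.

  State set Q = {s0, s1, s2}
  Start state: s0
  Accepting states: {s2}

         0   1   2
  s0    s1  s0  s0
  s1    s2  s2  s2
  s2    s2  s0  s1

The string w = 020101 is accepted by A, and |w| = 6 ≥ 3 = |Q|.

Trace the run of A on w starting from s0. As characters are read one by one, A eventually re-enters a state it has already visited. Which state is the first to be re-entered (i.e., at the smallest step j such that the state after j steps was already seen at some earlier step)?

s2

Run of A on w = 0 2 0 1 0 1:
  step 0: s0  (start)
  step 1: s1  (read 0: s0→s1)
  step 2: s2  (read 2: s1→s2)
  step 3: s2  (read 0: s2→s2)   ← first repeat (s2 seen earlier)
  step 4: s0  (read 1: s2→s0)
  step 5: s1  (read 0: s0→s1)
  step 6: s2  (read 1: s1→s2)

The earliest repeat is at step j = 3: A is in s2, which it already visited at step i = 2.
Pumping length from the standard proof: p = 3 (the number of states). The repeated state found above gives |xy| = j ≤ 3 and |y| = j − i ≥ 1.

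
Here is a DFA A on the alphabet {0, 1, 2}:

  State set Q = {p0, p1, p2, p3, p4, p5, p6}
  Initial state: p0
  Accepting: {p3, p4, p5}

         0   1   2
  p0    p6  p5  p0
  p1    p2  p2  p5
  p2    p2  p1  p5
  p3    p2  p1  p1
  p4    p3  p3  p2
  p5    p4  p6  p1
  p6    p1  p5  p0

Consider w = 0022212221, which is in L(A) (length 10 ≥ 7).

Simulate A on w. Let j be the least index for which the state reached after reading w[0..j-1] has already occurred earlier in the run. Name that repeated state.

Run of A on w = 0 0 2 2 2 1 2 2 2 1:
  step 0: p0  (start)
  step 1: p6  (read 0: p0→p6)
  step 2: p1  (read 0: p6→p1)
  step 3: p5  (read 2: p1→p5)
  step 4: p1  (read 2: p5→p1)   ← first repeat (p1 seen earlier)
  step 5: p5  (read 2: p1→p5)
  step 6: p6  (read 1: p5→p6)
  step 7: p0  (read 2: p6→p0)
  step 8: p0  (read 2: p0→p0)
  step 9: p0  (read 2: p0→p0)
  step 10: p5  (read 1: p0→p5)

The earliest repeat is at step j = 4: A is in p1, which it already visited at step i = 2.

p1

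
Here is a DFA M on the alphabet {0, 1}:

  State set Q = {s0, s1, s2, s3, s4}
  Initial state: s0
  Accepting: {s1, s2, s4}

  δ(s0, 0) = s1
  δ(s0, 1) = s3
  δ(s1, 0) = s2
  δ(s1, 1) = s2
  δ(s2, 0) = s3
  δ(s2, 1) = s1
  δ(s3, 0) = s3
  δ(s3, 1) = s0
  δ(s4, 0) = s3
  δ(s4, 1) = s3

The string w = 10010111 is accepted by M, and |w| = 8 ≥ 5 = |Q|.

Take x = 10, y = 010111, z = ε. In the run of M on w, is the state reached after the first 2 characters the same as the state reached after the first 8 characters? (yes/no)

no

Run of M on the first 8 characters of w = 1 0 0 1 0 1 1 1:
  step 0: s0  (start)
  step 1: s3  (read 1: s0→s3)
  step 2: s3  (read 0: s3→s3)
  step 3: s3  (read 0: s3→s3)
  step 4: s0  (read 1: s3→s0)
  step 5: s1  (read 0: s0→s1)
  step 6: s2  (read 1: s1→s2)
  step 7: s1  (read 1: s2→s1)
  step 8: s2  (read 1: s1→s2)

After x (step 2): s3. After xy (step 8): s2.
They differ (s3 ≠ s2), so y is not a cycle from the state after x; this split is not the one the pumping-lemma construction produces, and pumping y need not keep the string in L(M).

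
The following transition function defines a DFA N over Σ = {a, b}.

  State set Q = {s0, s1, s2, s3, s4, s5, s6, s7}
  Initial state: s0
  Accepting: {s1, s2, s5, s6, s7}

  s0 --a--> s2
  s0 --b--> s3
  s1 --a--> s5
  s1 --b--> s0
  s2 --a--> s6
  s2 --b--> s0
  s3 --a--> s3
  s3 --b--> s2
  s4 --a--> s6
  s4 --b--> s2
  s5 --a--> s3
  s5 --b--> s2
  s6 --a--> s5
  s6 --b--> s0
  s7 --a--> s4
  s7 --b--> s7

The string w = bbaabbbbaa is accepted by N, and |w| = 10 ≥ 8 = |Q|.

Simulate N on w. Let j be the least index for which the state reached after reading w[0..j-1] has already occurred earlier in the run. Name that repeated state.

s2

Run of N on w = b b a a b b b b a a:
  step 0: s0  (start)
  step 1: s3  (read b: s0→s3)
  step 2: s2  (read b: s3→s2)
  step 3: s6  (read a: s2→s6)
  step 4: s5  (read a: s6→s5)
  step 5: s2  (read b: s5→s2)   ← first repeat (s2 seen earlier)
  step 6: s0  (read b: s2→s0)
  step 7: s3  (read b: s0→s3)
  step 8: s2  (read b: s3→s2)
  step 9: s6  (read a: s2→s6)
  step 10: s5  (read a: s6→s5)

The earliest repeat is at step j = 5: N is in s2, which it already visited at step i = 2.
With |Q| = 8, pigeonhole forces a state repeat no later than step 8; the substring read between the first and second visits to that state can be pumped.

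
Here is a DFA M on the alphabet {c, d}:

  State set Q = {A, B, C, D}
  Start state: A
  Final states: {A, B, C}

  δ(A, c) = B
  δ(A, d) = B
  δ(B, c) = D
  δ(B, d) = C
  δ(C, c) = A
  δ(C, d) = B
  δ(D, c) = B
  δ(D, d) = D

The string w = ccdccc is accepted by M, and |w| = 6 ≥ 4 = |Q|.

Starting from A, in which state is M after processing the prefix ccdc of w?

B

Run of M on the first 4 characters of w = c c d c:
  step 0: A  (start)
  step 1: B  (read c: A→B)
  step 2: D  (read c: B→D)
  step 3: D  (read d: D→D)
  step 4: B  (read c: D→B)

After reading 4 characters, M is in state B.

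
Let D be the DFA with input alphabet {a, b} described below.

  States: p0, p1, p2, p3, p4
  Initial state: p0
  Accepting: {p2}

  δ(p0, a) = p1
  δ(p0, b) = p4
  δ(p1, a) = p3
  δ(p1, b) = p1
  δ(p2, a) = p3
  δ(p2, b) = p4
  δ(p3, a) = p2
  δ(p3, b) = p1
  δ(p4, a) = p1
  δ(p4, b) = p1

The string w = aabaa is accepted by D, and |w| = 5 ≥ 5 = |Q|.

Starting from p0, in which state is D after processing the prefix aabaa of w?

State sequence: p0 -a-> p1 -a-> p3 -b-> p1 -a-> p3 -a-> p2

After reading 5 characters, D is in state p2.

p2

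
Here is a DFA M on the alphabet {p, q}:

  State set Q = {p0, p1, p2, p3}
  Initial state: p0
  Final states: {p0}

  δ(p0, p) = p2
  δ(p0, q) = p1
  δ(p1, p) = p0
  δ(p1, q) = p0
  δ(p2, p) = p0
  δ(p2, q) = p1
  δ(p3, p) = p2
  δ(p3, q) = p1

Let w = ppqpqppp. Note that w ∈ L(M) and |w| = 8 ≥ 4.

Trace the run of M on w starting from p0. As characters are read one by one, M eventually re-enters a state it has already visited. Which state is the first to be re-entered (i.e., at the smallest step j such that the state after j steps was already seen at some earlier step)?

Run of M on w = p p q p q p p p:
  step 0: p0  (start)
  step 1: p2  (read p: p0→p2)
  step 2: p0  (read p: p2→p0)   ← first repeat (p0 seen earlier)
  step 3: p1  (read q: p0→p1)
  step 4: p0  (read p: p1→p0)
  step 5: p1  (read q: p0→p1)
  step 6: p0  (read p: p1→p0)
  step 7: p2  (read p: p0→p2)
  step 8: p0  (read p: p2→p0)

The earliest repeat is at step j = 2: M is in p0, which it already visited at step i = 0.
The DFA has 4 states, so the proof of the pumping lemma guarantees a repeated state among the first 4+1 visited; the segment between the two visits is the pumpable y.

p0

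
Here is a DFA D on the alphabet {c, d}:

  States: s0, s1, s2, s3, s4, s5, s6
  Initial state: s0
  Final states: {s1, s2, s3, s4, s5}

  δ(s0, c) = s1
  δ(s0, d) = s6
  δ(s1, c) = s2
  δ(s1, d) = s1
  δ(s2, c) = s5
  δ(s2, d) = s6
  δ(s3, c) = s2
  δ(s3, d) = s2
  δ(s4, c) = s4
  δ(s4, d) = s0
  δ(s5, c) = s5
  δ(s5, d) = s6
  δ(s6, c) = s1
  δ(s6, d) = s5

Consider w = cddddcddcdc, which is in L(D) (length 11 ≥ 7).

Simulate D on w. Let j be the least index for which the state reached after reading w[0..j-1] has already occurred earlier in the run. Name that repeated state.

s1

Run of D on w = c d d d d c d d c d c:
  step 0: s0  (start)
  step 1: s1  (read c: s0→s1)
  step 2: s1  (read d: s1→s1)   ← first repeat (s1 seen earlier)
  step 3: s1  (read d: s1→s1)
  step 4: s1  (read d: s1→s1)
  step 5: s1  (read d: s1→s1)
  step 6: s2  (read c: s1→s2)
  step 7: s6  (read d: s2→s6)
  step 8: s5  (read d: s6→s5)
  step 9: s5  (read c: s5→s5)
  step 10: s6  (read d: s5→s6)
  step 11: s1  (read c: s6→s1)

The earliest repeat is at step j = 2: D is in s1, which it already visited at step i = 1.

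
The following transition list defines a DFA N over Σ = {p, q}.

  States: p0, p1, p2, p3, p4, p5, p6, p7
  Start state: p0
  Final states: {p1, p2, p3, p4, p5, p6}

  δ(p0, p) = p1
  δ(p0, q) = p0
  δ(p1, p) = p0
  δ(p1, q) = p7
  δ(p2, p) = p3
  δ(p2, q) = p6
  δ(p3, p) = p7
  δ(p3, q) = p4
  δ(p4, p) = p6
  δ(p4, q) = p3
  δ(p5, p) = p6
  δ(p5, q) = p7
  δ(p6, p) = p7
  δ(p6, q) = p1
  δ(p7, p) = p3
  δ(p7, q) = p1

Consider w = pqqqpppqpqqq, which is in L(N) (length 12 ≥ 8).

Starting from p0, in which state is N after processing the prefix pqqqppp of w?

Run of N on the first 7 characters of w = p q q q p p p:
  step 0: p0  (start)
  step 1: p1  (read p: p0→p1)
  step 2: p7  (read q: p1→p7)
  step 3: p1  (read q: p7→p1)
  step 4: p7  (read q: p1→p7)
  step 5: p3  (read p: p7→p3)
  step 6: p7  (read p: p3→p7)
  step 7: p3  (read p: p7→p3)

After reading 7 characters, N is in state p3.

p3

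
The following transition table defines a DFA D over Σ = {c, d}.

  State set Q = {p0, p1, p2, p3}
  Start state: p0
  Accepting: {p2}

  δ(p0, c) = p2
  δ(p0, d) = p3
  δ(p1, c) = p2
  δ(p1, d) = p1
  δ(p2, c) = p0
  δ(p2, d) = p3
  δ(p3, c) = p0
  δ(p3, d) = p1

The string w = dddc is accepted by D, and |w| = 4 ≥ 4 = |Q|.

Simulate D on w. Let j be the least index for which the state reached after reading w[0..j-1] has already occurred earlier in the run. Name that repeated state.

State sequence: p0 -d-> p3 -d-> p1 -d-> p1 -c-> p2
First repeat at step 3: p1 was already visited.

The earliest repeat is at step j = 3: D is in p1, which it already visited at step i = 2.
Pumping length from the standard proof: p = 4 (the number of states). The repeated state found above gives |xy| = j ≤ 4 and |y| = j − i ≥ 1.

p1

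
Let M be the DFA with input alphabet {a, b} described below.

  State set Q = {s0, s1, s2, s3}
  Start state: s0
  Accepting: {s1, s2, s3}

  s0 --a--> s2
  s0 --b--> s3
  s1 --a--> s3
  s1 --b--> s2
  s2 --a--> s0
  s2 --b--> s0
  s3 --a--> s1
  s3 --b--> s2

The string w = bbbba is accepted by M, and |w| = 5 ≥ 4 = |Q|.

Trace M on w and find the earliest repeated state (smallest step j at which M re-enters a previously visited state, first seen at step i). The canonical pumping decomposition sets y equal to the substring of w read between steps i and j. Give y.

Run of M on w = b b b b a:
  step 0: s0  (start)
  step 1: s3  (read b: s0→s3)
  step 2: s2  (read b: s3→s2)
  step 3: s0  (read b: s2→s0)   ← first repeat (s0 seen earlier)
  step 4: s3  (read b: s0→s3)
  step 5: s1  (read a: s3→s1)

So i = 0, j = 3, giving x = w[0:0] = ε, y = w[0:3] = bbb, z = w[3:5] = ba.
Check: |xy| = 3 ≤ 4 and |y| = 3 ≥ 1. Reading y takes M from s0 back to s0, so every xyⁱz is accepted.

bbb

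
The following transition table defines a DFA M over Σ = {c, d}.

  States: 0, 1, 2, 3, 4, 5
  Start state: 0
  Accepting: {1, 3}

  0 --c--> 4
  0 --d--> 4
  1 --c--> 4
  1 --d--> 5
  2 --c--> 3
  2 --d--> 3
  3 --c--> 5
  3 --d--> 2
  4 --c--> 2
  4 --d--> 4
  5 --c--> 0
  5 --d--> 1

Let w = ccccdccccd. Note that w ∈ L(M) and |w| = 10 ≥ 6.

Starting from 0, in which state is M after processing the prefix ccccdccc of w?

3

State sequence: 0 -c-> 4 -c-> 2 -c-> 3 -c-> 5 -d-> 1 -c-> 4 -c-> 2 -c-> 3

After reading 8 characters, M is in state 3.
(This kind of state-tracing is the core of the pumping-lemma construction: with 6 states, pigeonhole forces a repeat within the first 6 steps.)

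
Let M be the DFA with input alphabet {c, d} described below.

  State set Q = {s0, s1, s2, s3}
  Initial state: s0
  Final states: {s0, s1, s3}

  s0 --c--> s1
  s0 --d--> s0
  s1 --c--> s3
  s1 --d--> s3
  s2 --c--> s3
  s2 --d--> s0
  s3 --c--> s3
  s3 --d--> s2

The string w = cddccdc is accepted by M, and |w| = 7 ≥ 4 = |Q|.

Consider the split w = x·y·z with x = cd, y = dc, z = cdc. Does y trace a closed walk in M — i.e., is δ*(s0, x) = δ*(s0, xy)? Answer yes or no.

yes

Run of M on the first 4 characters of w = c d d c:
  step 0: s0  (start)
  step 1: s1  (read c: s0→s1)
  step 2: s3  (read d: s1→s3)
  step 3: s2  (read d: s3→s2)
  step 4: s3  (read c: s2→s3)

After x (step 2): s3. After xy (step 4): s3.
They match, so y = dc drives M around a cycle from s3 back to itself; pumping y any number of times keeps M in s3 before reading z, and xyⁱz ∈ L(M) for every i ≥ 0.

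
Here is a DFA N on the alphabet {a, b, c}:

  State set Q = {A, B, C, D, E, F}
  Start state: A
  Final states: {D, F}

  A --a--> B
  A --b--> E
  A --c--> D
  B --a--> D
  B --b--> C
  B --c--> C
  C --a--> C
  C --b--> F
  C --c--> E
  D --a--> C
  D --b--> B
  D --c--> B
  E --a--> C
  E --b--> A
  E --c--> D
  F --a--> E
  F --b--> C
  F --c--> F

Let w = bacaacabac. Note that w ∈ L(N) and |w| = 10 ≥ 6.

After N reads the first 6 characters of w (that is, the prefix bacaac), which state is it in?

Run of N on the first 6 characters of w = b a c a a c:
  step 0: A  (start)
  step 1: E  (read b: A→E)
  step 2: C  (read a: E→C)
  step 3: E  (read c: C→E)
  step 4: C  (read a: E→C)
  step 5: C  (read a: C→C)
  step 6: E  (read c: C→E)

After reading 6 characters, N is in state E.

E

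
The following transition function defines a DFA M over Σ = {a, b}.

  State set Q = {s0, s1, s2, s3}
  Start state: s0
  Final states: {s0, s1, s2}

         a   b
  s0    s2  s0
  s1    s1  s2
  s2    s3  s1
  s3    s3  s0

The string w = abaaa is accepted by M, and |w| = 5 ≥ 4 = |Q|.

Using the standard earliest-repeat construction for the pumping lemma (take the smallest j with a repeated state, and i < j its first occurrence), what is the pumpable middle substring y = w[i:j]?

Run of M on w = a b a a a:
  step 0: s0  (start)
  step 1: s2  (read a: s0→s2)
  step 2: s1  (read b: s2→s1)
  step 3: s1  (read a: s1→s1)   ← first repeat (s1 seen earlier)
  step 4: s1  (read a: s1→s1)
  step 5: s1  (read a: s1→s1)

So i = 2, j = 3, giving x = w[0:2] = ab, y = w[2:3] = a, z = w[3:5] = aa.
Check: |xy| = 3 ≤ 4 and |y| = 1 ≥ 1. Reading y takes M from s1 back to s1, so every xyⁱz is accepted.
Pumping length from the standard proof: p = 4 (the number of states). The repeated state found above gives |xy| = j ≤ 4 and |y| = j − i ≥ 1.

a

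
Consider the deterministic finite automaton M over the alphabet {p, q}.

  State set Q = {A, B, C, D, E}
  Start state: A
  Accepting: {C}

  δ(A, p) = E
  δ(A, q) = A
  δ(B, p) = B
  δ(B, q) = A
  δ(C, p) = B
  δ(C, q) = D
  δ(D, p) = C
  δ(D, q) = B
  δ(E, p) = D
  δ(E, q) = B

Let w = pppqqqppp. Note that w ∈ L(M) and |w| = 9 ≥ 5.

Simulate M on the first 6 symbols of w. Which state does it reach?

State sequence: A -p-> E -p-> D -p-> C -q-> D -q-> B -q-> A

After reading 6 characters, M is in state A.

A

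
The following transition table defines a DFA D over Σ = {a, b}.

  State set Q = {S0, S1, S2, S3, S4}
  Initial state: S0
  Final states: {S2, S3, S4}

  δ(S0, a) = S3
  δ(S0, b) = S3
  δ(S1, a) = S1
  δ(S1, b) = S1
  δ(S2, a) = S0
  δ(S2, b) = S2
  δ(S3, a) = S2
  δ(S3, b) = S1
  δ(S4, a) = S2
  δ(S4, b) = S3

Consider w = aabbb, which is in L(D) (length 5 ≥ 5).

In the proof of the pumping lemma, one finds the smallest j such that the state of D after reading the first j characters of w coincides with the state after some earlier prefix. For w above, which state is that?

S2

State sequence: S0 -a-> S3 -a-> S2 -b-> S2 -b-> S2 -b-> S2
First repeat at step 3: S2 was already visited.

The earliest repeat is at step j = 3: D is in S2, which it already visited at step i = 2.
With |Q| = 5, pigeonhole forces a state repeat no later than step 5; the substring read between the first and second visits to that state can be pumped.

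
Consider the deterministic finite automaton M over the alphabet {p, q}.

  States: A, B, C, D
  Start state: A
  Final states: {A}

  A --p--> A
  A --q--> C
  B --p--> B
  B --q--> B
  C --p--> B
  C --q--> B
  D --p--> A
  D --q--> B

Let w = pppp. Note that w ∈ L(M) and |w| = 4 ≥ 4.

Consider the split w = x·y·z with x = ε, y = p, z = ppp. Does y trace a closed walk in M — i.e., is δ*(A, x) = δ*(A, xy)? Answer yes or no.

Run of M on the first 1 characters of w = p:
  step 0: A  (start)
  step 1: A  (read p: A→A)

After x (step 0): A. After xy (step 1): A.
They match, so y = p drives M around a cycle from A back to itself; pumping y any number of times keeps M in A before reading z, and xyⁱz ∈ L(M) for every i ≥ 0.

yes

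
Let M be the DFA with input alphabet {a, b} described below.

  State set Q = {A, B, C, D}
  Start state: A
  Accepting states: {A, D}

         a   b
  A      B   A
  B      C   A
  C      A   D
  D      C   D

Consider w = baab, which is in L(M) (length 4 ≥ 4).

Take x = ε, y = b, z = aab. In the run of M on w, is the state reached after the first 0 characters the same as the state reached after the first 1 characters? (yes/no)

yes

State sequence: A -b-> A

After x (step 0): A. After xy (step 1): A.
They match, so y = b drives M around a cycle from A back to itself; pumping y any number of times keeps M in A before reading z, and xyⁱz ∈ L(M) for every i ≥ 0.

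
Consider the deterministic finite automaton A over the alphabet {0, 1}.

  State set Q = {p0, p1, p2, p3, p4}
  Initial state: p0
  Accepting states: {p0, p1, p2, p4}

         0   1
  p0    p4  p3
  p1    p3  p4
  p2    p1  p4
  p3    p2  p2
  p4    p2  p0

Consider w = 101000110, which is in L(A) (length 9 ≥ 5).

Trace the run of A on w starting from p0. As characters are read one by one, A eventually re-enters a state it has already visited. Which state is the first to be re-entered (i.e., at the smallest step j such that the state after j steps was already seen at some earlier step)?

Run of A on w = 1 0 1 0 0 0 1 1 0:
  step 0: p0  (start)
  step 1: p3  (read 1: p0→p3)
  step 2: p2  (read 0: p3→p2)
  step 3: p4  (read 1: p2→p4)
  step 4: p2  (read 0: p4→p2)   ← first repeat (p2 seen earlier)
  step 5: p1  (read 0: p2→p1)
  step 6: p3  (read 0: p1→p3)
  step 7: p2  (read 1: p3→p2)
  step 8: p4  (read 1: p2→p4)
  step 9: p2  (read 0: p4→p2)

The earliest repeat is at step j = 4: A is in p2, which it already visited at step i = 2.
With |Q| = 5, pigeonhole forces a state repeat no later than step 5; the substring read between the first and second visits to that state can be pumped.

p2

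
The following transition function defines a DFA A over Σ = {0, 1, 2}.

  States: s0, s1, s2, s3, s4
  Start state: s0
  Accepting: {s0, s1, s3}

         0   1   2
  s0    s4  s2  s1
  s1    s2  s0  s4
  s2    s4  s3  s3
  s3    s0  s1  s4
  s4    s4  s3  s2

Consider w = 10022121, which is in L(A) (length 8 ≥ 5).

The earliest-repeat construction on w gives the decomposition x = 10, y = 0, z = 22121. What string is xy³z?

1000022121

xy^3z = 10·0·0·0·22121 = 1000022121.
Reading y = 0 takes A from s4 back to s4, so after x·y·y·y the machine is still in s4, and z then leads to the accepting state s3. Hence 1000022121 ∈ L(A).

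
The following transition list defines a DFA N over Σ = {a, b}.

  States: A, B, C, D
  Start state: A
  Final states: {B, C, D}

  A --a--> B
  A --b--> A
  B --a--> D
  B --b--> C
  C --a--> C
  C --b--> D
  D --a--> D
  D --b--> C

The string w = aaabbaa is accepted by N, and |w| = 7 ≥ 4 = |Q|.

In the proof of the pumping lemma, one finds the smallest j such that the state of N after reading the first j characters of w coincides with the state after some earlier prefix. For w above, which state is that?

D

Run of N on w = a a a b b a a:
  step 0: A  (start)
  step 1: B  (read a: A→B)
  step 2: D  (read a: B→D)
  step 3: D  (read a: D→D)   ← first repeat (D seen earlier)
  step 4: C  (read b: D→C)
  step 5: D  (read b: C→D)
  step 6: D  (read a: D→D)
  step 7: D  (read a: D→D)

The earliest repeat is at step j = 3: N is in D, which it already visited at step i = 2.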